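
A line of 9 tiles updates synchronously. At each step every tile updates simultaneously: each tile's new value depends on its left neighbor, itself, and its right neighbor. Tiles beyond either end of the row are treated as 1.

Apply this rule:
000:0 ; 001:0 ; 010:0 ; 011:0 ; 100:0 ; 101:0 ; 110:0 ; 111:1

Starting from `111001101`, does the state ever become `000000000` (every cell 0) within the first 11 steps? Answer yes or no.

110000000
100000000
000000000
all cells are 0 at step 3

yes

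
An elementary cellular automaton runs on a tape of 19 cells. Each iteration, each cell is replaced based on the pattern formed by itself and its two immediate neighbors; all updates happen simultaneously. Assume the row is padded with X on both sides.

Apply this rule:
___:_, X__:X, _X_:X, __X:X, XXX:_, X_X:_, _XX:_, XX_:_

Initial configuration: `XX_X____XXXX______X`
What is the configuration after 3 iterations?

__XXX____XX___XX___

iteration 1: ___XX__X____X____X_
iteration 2: X_X__XXXX__XXX__XX_
iteration 3: __XXX____XX___XX___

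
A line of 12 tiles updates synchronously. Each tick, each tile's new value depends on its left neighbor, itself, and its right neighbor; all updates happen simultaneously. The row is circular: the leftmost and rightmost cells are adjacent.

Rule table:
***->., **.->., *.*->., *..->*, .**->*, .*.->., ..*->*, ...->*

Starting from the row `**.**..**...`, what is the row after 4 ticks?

*..*.***.***
.**..*...*..
**.**.***.**
...*..*...*.

...*..*...*.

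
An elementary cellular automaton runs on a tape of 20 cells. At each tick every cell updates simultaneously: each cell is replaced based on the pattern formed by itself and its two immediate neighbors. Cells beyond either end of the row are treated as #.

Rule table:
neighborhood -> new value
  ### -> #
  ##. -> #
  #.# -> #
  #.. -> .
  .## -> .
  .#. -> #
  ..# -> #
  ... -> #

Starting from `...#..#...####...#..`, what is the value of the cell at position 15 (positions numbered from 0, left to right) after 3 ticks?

#

.###.##.##.###.###.#
#.###.##.##.###.###.
##.###.##.##.###.###
position 15 holds #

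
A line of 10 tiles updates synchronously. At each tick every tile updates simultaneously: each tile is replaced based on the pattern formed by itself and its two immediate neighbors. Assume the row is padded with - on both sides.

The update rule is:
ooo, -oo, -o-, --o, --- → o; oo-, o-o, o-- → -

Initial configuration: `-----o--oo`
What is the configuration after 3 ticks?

oooo--oo-o

oooooo-oo-
ooooo--o--
oooo--oo-o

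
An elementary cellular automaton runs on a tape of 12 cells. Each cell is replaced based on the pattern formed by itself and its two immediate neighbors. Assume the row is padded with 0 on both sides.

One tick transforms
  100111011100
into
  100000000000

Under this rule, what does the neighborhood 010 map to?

1

At position 0 the neighborhood is 010; the next row has 1 there.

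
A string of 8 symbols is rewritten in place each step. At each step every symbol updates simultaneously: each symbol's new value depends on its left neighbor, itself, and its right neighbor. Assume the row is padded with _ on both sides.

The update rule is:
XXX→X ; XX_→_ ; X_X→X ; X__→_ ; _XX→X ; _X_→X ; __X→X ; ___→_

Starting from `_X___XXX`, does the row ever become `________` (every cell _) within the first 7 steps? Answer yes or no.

XX__XXX_
X__XXX__
X_XXX___
XXXX____
XXX_____
XX______
X_______
step 7 is X_______, still not uniform _

no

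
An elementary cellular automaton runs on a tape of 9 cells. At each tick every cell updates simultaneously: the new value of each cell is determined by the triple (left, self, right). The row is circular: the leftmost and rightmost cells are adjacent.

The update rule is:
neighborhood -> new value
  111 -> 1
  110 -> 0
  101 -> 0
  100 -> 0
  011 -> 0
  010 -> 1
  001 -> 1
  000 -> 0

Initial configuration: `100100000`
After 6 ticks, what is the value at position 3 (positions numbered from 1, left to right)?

0

101100001
000000010
000000110
000001000
000011000
000100000
position 3 holds 0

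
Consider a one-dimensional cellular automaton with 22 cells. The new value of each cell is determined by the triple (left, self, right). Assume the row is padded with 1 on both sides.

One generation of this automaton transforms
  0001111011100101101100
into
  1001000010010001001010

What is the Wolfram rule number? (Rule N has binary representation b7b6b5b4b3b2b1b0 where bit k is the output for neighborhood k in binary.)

position 4: 111 → 0  (bit 7 = 0)
position 6: 110 → 0  (bit 6 = 0)
position 7: 101 → 0  (bit 5 = 0)
position 0: 100 → 1  (bit 4 = 1)
position 3: 011 → 1  (bit 3 = 1)
position 13: 010 → 0  (bit 2 = 0)
position 2: 001 → 0  (bit 1 = 0)
position 1: 000 → 0  (bit 0 = 0)
bits b7..b0 = 00011000 = 24

24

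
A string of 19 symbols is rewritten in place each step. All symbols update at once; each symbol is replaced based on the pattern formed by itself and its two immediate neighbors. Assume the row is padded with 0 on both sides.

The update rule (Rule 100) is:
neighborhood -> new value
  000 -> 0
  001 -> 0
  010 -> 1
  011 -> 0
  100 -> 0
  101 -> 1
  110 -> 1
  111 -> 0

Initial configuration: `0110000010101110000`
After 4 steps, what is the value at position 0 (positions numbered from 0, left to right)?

0

0010000011110010000
0010000000010010000
0010000000010010000  (fixed point — unchanged through step 4)
position 0 holds 0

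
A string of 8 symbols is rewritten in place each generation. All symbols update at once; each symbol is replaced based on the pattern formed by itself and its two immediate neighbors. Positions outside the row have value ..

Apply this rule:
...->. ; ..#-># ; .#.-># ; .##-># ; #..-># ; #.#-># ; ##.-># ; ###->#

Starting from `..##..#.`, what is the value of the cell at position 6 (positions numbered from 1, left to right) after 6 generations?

generation 1: .#######
generation 2: ########
generation 3: ########  (fixed point — unchanged through generation 6)
position 6 holds #

#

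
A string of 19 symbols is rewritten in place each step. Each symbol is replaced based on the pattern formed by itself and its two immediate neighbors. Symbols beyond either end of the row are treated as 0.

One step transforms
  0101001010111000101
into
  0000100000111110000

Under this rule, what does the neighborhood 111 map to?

1

At position 11 the neighborhood is 111; the next row has 1 there.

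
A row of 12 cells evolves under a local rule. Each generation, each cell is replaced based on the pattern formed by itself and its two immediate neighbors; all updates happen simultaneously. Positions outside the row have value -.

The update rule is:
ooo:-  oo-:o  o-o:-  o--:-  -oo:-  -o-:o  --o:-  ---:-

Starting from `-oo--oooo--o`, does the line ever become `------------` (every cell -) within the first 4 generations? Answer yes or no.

no

--o-----o--o
--o-----o--o  (fixed point — unchanged through generation 4)
generation 4 is --o-----o--o, still not uniform -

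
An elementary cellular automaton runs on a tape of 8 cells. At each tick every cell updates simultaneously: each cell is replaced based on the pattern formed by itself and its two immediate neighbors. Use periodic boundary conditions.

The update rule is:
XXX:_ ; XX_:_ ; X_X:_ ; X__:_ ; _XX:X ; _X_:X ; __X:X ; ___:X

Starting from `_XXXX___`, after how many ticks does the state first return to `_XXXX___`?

tick 1: XX____XX
tick 2: ___XXXX_
tick 3: XXXX____
tick 4: X____XXX
tick 5: __XXXX__
tick 6: XXX____X
tick 7: ____XXXX
tick 8: _XXXX___

8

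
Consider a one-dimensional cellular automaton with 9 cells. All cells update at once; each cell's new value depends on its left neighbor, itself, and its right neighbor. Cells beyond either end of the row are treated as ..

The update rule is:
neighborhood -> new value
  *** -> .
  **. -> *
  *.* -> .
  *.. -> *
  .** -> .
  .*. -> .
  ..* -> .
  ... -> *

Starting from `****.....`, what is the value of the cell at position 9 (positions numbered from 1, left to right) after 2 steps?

...******
**......*
position 9 holds *

*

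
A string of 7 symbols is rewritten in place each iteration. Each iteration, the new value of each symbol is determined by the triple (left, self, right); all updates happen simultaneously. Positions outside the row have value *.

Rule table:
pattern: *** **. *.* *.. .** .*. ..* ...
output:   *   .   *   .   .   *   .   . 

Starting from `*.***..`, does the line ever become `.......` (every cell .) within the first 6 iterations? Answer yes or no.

yes

.*.*...
****...
***....
**.....
*......
.......
all cells are . at iteration 6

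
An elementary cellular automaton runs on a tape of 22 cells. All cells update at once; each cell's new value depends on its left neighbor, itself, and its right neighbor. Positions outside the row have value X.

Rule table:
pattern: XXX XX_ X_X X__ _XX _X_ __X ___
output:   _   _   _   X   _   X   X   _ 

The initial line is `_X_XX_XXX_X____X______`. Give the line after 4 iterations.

X_XXX__X____XXX_______

_X________XX__XXX____X
_XX______X__XX___X__X_
___X____XXXX__X_XXXXX_
X_XXX__X____XXX_______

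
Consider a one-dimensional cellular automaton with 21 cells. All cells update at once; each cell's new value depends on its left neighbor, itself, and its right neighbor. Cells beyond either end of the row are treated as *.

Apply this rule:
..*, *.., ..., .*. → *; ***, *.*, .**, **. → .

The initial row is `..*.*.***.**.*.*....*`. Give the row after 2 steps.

....**********.......

step 1: ***.*........*.*****.
step 2: ....**********.......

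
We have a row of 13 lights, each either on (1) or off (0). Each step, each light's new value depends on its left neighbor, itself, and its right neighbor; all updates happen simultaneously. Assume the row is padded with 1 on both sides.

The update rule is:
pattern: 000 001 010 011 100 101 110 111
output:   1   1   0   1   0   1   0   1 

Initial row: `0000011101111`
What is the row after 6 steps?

1101111111111

0111111011111
1111110111111
1111101111111
1111011111111
1110111111111
1101111111111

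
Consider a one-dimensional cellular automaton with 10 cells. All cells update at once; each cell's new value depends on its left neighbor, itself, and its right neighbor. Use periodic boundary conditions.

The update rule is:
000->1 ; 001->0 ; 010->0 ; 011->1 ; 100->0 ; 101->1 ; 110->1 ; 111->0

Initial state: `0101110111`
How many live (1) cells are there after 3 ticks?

3

tick 1: 1011011101
tick 2: 1111110111
tick 3: 0000011100
count of 1: 3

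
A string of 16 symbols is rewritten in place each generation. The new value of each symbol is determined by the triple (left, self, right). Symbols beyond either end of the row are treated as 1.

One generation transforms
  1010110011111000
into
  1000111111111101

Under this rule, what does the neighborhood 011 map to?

1

At position 4 the neighborhood is 011; the next row has 1 there.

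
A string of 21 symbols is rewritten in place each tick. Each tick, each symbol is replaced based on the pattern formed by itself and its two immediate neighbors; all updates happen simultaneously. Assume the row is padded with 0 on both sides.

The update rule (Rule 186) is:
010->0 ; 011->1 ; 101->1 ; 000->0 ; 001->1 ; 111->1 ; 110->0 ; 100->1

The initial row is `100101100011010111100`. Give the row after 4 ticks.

011011010110101111010
110110101101011110101
101101011010111101010
011010110101111010101

011010110101111010101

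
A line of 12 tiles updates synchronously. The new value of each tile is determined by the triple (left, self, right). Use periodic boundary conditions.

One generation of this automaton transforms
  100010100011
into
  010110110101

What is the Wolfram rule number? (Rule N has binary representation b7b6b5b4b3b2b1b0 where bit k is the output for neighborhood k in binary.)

position 11: 111 → 1  (bit 7 = 1)
position 0: 110 → 0  (bit 6 = 0)
position 5: 101 → 0  (bit 5 = 0)
position 1: 100 → 1  (bit 4 = 1)
position 10: 011 → 0  (bit 3 = 0)
position 4: 010 → 1  (bit 2 = 1)
position 3: 001 → 1  (bit 1 = 1)
position 2: 000 → 0  (bit 0 = 0)
bits b7..b0 = 10010110 = 150

150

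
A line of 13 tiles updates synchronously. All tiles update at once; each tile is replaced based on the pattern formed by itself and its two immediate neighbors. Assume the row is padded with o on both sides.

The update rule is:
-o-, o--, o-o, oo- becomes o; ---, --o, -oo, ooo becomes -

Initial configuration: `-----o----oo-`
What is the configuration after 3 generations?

generation 1: o----oo----oo
generation 2: oo----oo-----
generation 3: -oo----oo----

-oo----oo----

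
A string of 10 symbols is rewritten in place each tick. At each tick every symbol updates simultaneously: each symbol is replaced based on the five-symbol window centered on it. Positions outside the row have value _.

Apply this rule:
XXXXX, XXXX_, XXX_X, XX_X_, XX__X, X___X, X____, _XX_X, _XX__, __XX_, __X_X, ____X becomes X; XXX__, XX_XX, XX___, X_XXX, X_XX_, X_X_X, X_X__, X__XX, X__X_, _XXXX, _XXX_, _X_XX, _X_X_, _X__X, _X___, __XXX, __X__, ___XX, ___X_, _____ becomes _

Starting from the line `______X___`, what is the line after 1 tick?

____X___X_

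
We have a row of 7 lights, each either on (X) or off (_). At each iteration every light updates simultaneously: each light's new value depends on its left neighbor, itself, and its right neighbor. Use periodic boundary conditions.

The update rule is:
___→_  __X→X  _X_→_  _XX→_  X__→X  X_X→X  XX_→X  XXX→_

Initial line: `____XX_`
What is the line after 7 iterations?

iteration 1: ___X_XX
iteration 2: X_X_X_X
iteration 3: XX_X_X_
iteration 4: _XX_X_X
iteration 5: X_XX_X_
iteration 6: _X_XX_X
iteration 7: X_X_XX_

X_X_XX_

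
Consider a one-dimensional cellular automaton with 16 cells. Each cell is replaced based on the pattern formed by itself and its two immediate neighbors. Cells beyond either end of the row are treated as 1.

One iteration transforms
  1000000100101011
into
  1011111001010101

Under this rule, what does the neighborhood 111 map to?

At position 15 the neighborhood is 111; the next row has 1 there.

1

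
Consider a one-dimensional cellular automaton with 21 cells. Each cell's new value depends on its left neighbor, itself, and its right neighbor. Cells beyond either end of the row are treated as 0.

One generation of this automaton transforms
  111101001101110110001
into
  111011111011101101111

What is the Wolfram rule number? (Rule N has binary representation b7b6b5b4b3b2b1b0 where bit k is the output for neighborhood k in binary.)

position 1: 111 → 1  (bit 7 = 1)
position 3: 110 → 0  (bit 6 = 0)
position 4: 101 → 1  (bit 5 = 1)
position 6: 100 → 1  (bit 4 = 1)
position 0: 011 → 1  (bit 3 = 1)
position 5: 010 → 1  (bit 2 = 1)
position 7: 001 → 1  (bit 1 = 1)
position 18: 000 → 1  (bit 0 = 1)
bits b7..b0 = 10111111 = 191

191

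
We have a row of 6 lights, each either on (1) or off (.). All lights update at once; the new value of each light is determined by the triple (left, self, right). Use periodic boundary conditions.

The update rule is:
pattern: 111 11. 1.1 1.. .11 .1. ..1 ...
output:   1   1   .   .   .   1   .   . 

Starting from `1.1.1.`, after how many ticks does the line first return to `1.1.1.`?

1.1.1.

1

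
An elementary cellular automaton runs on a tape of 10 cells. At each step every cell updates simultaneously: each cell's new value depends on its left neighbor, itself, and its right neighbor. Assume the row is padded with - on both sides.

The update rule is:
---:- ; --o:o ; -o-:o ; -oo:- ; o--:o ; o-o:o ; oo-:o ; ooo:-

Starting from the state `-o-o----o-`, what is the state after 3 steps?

ooooo--ooo
----ooo--o
---o--oooo

---o--oooo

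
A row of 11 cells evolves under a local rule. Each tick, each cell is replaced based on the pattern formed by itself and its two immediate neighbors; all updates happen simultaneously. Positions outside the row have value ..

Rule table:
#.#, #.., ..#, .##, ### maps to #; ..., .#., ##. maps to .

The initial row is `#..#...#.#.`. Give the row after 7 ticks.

.##.#.#.#.#
##.#.#.#.#.
#.#.#.#.#.#
.#.#.#.#.#.
#.#.#.#.#.#  (repeats tick 3; period 2)
tick 7: #.#.#.#.#.#

#.#.#.#.#.#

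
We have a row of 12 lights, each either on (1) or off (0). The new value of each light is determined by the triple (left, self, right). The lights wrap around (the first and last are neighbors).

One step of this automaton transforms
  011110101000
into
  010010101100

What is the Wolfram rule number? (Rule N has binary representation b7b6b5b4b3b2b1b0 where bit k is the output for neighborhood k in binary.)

position 2: 111 → 0  (bit 7 = 0)
position 4: 110 → 1  (bit 6 = 1)
position 5: 101 → 0  (bit 5 = 0)
position 9: 100 → 1  (bit 4 = 1)
position 1: 011 → 1  (bit 3 = 1)
position 6: 010 → 1  (bit 2 = 1)
position 0: 001 → 0  (bit 1 = 0)
position 10: 000 → 0  (bit 0 = 0)
bits b7..b0 = 01011100 = 92

92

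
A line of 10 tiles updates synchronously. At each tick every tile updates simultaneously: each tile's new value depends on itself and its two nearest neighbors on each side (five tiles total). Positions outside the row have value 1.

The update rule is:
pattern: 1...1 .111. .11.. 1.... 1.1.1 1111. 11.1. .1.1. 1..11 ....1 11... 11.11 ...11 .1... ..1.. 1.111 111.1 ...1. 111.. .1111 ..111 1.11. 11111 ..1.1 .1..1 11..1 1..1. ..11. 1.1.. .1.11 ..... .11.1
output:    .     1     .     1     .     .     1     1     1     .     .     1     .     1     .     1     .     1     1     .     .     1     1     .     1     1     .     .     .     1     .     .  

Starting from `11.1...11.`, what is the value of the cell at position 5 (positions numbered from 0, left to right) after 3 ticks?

1

tick 1: ..1.1....1
tick 2: 1..1.11...
tick 3: 11..11....
position 5 holds 1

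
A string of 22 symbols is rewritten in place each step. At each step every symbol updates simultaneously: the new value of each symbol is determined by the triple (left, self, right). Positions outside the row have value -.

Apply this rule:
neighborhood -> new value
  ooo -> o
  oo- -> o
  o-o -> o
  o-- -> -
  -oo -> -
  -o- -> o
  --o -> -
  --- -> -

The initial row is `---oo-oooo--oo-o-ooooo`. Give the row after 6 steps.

---------o--------oooo

----oo-ooo---oooo-oooo
-----oo-oo----oooo-ooo
------oo-o-----oooo-oo
-------ooo------oooo-o
--------oo-------ooooo
---------o--------oooo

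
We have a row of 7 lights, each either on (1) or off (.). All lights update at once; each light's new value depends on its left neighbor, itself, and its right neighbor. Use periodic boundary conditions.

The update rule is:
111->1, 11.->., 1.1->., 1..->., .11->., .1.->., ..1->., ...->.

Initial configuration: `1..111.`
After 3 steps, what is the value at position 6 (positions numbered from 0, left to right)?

....1..
.......
.......
position 6 holds .

.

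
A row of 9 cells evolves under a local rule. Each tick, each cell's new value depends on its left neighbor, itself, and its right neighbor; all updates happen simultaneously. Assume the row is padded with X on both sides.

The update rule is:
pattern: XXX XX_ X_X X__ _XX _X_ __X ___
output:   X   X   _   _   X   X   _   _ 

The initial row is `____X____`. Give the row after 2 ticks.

____X____  (fixed point — unchanged through tick 2)

____X____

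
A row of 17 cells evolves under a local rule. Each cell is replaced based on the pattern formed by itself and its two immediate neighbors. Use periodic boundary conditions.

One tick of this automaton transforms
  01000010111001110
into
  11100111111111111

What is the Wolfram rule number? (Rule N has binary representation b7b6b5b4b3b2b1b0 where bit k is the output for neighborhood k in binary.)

position 9: 111 → 1  (bit 7 = 1)
position 10: 110 → 1  (bit 6 = 1)
position 7: 101 → 1  (bit 5 = 1)
position 2: 100 → 1  (bit 4 = 1)
position 8: 011 → 1  (bit 3 = 1)
position 1: 010 → 1  (bit 2 = 1)
position 0: 001 → 1  (bit 1 = 1)
position 3: 000 → 0  (bit 0 = 0)
bits b7..b0 = 11111110 = 254

254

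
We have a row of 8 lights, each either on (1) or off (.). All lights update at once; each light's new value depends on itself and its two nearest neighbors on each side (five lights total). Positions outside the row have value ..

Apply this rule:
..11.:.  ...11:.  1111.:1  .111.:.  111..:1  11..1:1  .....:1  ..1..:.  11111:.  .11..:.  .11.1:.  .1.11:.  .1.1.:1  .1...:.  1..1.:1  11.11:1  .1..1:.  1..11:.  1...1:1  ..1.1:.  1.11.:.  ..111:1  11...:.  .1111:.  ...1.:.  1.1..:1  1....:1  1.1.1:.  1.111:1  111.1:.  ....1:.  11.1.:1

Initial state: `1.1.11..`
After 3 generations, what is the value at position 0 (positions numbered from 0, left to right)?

1

.1.....1
...11...
1.....11
position 0 holds 1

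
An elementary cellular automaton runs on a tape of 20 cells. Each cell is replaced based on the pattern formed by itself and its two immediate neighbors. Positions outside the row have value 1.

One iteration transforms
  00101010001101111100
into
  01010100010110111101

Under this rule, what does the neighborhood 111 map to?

At position 14 the neighborhood is 111; the next row has 1 there.

1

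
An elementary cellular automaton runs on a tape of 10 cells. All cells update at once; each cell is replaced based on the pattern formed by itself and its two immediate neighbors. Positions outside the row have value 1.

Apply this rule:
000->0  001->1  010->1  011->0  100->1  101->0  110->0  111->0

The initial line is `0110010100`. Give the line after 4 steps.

0001110111
1010000000
0011000001
1100100010

1100100010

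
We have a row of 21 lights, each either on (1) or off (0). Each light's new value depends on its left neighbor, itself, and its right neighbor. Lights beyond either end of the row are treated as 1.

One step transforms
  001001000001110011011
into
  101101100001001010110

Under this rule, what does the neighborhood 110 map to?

0

At position 13 the neighborhood is 110; the next row has 0 there.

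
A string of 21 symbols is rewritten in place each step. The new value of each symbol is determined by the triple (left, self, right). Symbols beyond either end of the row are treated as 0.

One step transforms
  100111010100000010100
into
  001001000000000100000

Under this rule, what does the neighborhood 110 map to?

1

At position 5 the neighborhood is 110; the next row has 1 there.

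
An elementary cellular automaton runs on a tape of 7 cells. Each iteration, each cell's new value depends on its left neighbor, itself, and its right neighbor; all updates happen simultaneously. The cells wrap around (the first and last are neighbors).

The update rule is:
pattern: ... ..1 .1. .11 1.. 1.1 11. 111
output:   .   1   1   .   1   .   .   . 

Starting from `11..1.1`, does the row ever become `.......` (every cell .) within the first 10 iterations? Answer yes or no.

yes

iteration 1: ..111..
iteration 2: .1...1.
iteration 3: 111.111
iteration 4: .......
all cells are . at iteration 4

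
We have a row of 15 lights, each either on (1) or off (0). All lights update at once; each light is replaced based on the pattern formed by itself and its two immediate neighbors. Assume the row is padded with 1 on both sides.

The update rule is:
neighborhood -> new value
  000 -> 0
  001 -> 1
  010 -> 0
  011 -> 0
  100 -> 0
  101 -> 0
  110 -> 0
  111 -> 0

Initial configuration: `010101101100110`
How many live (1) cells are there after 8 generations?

4

000000000001000
000000000010001
000000000100010
000000001000100
000000010001001
000000100010010
000001000100100
000010001001001
count of 1: 4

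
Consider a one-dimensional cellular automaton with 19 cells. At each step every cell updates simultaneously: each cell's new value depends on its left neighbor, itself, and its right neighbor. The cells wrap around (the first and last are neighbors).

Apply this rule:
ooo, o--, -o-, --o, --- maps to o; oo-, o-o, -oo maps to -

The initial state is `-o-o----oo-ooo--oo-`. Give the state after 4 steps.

-oo--oooo-o---o-ooo

step 1: oo-ooooo----o-oo--o
step 2: o---ooo-ooooo---oo-
step 3: oooo-o---ooo-ooo---
step 4: -oo--oooo-o---o-ooo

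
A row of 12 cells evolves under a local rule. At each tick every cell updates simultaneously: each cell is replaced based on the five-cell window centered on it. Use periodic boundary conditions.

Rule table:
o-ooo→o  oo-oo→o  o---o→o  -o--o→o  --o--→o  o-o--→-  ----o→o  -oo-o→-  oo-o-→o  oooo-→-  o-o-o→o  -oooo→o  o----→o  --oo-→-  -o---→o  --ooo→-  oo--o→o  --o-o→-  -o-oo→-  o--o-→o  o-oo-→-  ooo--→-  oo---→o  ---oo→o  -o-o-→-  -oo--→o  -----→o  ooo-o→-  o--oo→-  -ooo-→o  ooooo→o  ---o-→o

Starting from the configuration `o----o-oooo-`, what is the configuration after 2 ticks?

-oooo--oo--o
-oo--o--ooo-

-oo--o--ooo-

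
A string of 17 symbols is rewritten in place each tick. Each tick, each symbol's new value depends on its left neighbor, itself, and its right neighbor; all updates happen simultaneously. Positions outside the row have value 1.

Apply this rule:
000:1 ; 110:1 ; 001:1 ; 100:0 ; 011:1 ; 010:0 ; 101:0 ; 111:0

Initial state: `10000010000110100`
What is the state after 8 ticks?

10110110100100000

tick 1: 10111100111110001
tick 2: 10100101100010111
tick 3: 10001001101100100
tick 4: 10110011101101001
tick 5: 10110110101100011
tick 6: 10110110001101110
tick 7: 10110110111101010
tick 8: 10110110100100000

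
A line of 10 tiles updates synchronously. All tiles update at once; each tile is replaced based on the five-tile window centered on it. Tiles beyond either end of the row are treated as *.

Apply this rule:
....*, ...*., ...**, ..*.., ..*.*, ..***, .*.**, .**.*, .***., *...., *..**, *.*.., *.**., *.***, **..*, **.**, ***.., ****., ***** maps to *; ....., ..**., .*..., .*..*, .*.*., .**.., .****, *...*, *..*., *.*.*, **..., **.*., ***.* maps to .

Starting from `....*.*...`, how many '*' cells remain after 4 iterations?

7

iteration 1: .****.*..*
iteration 2: **.*..*.**
iteration 3: *..*..***.
iteration 4: **.*.***.*
count of *: 7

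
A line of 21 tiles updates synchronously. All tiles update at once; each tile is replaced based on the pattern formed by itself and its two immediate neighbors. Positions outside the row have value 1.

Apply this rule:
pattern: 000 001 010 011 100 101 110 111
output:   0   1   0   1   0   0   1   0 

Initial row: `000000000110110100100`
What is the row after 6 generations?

000110100111000111000

000000001110110001001
000000011010110010011
000000111000110100110
000001101001110001110
000011100011010011010
000110100111000111000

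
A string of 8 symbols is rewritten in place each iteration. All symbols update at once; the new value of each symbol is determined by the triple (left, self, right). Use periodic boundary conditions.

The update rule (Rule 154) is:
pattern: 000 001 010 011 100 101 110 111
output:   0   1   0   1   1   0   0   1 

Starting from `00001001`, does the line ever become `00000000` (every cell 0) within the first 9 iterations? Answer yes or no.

no

10010110
01100100
11011010
10010000
01101001
01000110
10101101
00001001  (repeats iteration 0; period 8)
iteration 9: 10010110
iteration 9 is 10010110, still not uniform 0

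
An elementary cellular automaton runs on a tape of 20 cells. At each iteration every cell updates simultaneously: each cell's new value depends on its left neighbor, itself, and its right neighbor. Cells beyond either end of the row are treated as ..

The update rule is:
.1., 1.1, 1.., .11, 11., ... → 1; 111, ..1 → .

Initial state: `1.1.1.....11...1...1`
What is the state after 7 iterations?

111111111.1111.111.1
1.......111..111.111
1111111.1.11.1.111.1
1.....1111111111.111
11111.1........111.1
1...1111111111.1.111
111.1........11111.1

111.1........11111.1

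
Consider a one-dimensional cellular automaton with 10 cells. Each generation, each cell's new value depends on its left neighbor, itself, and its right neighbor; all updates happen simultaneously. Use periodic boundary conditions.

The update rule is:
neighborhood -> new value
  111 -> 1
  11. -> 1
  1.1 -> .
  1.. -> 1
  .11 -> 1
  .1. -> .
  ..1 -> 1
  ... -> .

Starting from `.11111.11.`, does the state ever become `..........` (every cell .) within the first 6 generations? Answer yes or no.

generation 1: 111111.111
generation 2: 111111.111  (fixed point — unchanged through generation 6)
generation 6 is 111111.111, still not uniform .

no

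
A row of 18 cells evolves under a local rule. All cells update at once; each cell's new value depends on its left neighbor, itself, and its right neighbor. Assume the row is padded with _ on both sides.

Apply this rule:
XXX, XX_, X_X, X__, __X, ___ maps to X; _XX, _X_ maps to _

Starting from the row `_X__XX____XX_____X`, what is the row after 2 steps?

step 1: X_XX_XXXXX_XXXXXX_
step 2: _X_XX_XXXXX_XXXXXX

_X_XX_XXXXX_XXXXXX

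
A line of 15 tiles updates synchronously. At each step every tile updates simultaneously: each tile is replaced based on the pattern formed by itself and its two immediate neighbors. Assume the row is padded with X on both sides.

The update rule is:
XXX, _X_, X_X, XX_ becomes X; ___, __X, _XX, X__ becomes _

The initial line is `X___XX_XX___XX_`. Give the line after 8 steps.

X_______X______

step 1: X____XX_X____XX
step 2: X_____XXX_____X
step 3: X______XX______
step 4: X_______X______
step 5: X_______X______  (fixed point — unchanged through step 8)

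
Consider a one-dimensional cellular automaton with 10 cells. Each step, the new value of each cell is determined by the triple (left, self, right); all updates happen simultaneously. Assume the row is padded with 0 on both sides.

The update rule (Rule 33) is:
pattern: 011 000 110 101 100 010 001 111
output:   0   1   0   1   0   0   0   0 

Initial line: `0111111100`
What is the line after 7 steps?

0000000001

0000000001
1111111100
0000000001  (repeats step 1; period 2)
step 7: 0000000001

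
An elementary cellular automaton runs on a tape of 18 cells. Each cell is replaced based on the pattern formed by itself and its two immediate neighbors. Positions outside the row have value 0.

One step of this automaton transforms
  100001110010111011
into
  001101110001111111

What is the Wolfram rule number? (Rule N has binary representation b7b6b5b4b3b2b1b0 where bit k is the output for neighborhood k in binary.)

233

position 6: 111 → 1  (bit 7 = 1)
position 7: 110 → 1  (bit 6 = 1)
position 11: 101 → 1  (bit 5 = 1)
position 1: 100 → 0  (bit 4 = 0)
position 5: 011 → 1  (bit 3 = 1)
position 0: 010 → 0  (bit 2 = 0)
position 4: 001 → 0  (bit 1 = 0)
position 2: 000 → 1  (bit 0 = 1)
bits b7..b0 = 11101001 = 233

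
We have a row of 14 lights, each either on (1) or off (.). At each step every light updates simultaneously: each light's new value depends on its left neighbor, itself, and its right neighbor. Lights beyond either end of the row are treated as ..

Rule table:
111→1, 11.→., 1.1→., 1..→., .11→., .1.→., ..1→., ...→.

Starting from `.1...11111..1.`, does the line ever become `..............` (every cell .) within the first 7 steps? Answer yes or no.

yes

step 1: ......111.....
step 2: .......1......
step 3: ..............
all cells are . at step 3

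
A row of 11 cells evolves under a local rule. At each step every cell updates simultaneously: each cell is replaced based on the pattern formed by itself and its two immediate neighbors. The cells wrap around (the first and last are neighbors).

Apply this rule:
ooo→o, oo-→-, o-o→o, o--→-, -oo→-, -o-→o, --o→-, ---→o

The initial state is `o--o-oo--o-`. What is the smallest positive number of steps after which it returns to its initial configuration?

31

step 1: o--oo----oo
step 2: ------oo--o
step 3: -oooo-----o
step 4: o-oo--ooo-o
step 5: -o-----o-o-
step 6: -o-ooo-ooo-
step 7: -oo-o-o-o--
step 8: ---oooooo-o
step 9: -o--oooo-oo
step 10: oo---oo-o--
step 11: ---o---oo--
step 12: oo-o-o----o
step 13: o-oooo-oo--
step 14: oo-oo-o----
step 15: --o--oo-oo-
step 16: o-o----o---
step 17: ooo-oo-o-o-
step 18: -o-o--ooooo
step 19: oooo---ooo-
step 20: -oo--o--o-o
step 21: o----o--ooo
step 22: --oo-o---oo
step 23: ----oo-o---
step 24: ooo---oo-oo
step 25: oo--o---o-o
step 26: o---o-o-oo-
step 27: o-o-oooo--o
step 28: -ooo-oo----
step 29: --o-o---ooo
step 30: --ooo-o--o-
step 31: o--o-oo--o-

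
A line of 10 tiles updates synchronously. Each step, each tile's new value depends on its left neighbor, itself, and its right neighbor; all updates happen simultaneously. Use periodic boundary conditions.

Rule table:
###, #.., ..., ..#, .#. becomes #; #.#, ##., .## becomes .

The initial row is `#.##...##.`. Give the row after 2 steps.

step 1: #...###...
step 2: ####.#.###

####.#.###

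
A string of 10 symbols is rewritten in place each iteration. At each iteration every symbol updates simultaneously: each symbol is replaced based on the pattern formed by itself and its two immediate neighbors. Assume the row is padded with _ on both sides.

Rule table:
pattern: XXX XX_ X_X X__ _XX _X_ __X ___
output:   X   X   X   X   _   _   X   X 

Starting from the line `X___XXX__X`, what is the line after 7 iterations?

_X_X_X_XXX

iteration 1: _XXX_XXXX_
iteration 2: X_XXX_XXXX
iteration 3: _X_XXX_XXX
iteration 4: X_X_XXX_XX
iteration 5: _X_X_XXX_X
iteration 6: X_X_X_XXX_
iteration 7: _X_X_X_XXX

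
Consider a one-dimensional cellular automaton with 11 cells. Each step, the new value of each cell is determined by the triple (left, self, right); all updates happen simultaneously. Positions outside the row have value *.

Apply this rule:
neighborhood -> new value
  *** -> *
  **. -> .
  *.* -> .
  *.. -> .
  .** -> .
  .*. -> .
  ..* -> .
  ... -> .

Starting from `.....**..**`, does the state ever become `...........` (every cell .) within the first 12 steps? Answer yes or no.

yes

..........*
...........
all cells are . at step 2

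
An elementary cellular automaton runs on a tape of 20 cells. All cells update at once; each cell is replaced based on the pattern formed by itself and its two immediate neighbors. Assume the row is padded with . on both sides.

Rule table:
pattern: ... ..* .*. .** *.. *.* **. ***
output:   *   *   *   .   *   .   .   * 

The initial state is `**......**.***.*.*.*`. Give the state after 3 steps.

..******....*..*.*.*
**.****.********.*.*
....**...******..*.*

....**...******..*.*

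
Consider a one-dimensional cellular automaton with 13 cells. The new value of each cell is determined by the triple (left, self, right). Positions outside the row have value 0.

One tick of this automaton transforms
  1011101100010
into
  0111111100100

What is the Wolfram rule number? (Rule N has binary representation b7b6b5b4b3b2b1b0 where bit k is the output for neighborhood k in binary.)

234

position 3: 111 → 1  (bit 7 = 1)
position 4: 110 → 1  (bit 6 = 1)
position 1: 101 → 1  (bit 5 = 1)
position 8: 100 → 0  (bit 4 = 0)
position 2: 011 → 1  (bit 3 = 1)
position 0: 010 → 0  (bit 2 = 0)
position 10: 001 → 1  (bit 1 = 1)
position 9: 000 → 0  (bit 0 = 0)
bits b7..b0 = 11101010 = 234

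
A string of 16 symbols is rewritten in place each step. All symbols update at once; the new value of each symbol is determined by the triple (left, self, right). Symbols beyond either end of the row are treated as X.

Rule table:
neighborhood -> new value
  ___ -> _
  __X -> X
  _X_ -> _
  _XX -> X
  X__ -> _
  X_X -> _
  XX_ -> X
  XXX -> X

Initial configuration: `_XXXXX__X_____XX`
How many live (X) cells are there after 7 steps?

_XXXXX_X_____XXX
_XXXXX______XXXX
_XXXXX_____XXXXX
_XXXXX____XXXXXX
_XXXXX___XXXXXXX
_XXXXX__XXXXXXXX
_XXXXX_XXXXXXXXX
count of X: 14

14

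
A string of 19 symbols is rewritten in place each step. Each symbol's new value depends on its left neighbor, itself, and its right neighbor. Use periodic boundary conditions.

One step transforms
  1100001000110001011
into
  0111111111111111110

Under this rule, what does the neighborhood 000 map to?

1

At position 3 the neighborhood is 000; the next row has 1 there.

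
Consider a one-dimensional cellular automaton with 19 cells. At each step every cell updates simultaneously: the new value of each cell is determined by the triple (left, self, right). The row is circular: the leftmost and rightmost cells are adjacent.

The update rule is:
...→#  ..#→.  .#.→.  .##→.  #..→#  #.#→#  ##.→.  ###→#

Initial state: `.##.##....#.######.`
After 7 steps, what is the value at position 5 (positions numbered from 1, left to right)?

.

...#..###..#.####.#
##..#..#.#..#.##.#.
..#..#..#.#..#..#.#
#..#..#..#.#..#..#.
.#..#..#..#.#..#..#
#.#..#..#..#.#..#..
.#.#..#..#..#.#..#.
position 5 holds .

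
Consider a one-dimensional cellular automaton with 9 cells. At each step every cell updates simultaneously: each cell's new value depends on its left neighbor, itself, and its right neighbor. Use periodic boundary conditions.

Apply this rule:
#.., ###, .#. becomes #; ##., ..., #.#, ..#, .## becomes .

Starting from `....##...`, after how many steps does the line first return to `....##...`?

......#..
......##.
........#
#.......#
.#.......
.##......
...#.....
...##....
.....#...
.....##..
.......#.
.......##
#........
##.......
..#......
..##.....
....#....
....##...

18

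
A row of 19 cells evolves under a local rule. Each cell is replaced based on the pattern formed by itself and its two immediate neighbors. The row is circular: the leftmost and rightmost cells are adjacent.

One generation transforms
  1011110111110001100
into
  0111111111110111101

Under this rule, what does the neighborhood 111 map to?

1

At position 3 the neighborhood is 111; the next row has 1 there.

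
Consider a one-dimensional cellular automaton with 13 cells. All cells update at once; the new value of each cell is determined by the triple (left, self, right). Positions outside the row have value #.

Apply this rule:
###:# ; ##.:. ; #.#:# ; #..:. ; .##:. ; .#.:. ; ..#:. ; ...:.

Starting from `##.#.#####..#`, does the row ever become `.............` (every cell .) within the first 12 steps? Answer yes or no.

yes

step 1: #.#.#.###....
step 2: .#.#.#.#.....
step 3: #.#.#.#......
step 4: .#.#.#.......
step 5: #.#.#........
step 6: .#.#.........
step 7: #.#..........
step 8: .#...........
step 9: #............
step 10: .............
all cells are . at step 10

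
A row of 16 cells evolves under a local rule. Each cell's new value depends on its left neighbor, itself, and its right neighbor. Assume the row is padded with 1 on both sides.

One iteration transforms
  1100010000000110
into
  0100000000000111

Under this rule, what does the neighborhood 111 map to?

0

At position 0 the neighborhood is 111; the next row has 0 there.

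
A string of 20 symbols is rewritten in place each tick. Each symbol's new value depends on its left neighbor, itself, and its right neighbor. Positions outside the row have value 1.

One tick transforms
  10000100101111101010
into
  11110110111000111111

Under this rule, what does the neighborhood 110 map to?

At position 0 the neighborhood is 110; the next row has 1 there.

1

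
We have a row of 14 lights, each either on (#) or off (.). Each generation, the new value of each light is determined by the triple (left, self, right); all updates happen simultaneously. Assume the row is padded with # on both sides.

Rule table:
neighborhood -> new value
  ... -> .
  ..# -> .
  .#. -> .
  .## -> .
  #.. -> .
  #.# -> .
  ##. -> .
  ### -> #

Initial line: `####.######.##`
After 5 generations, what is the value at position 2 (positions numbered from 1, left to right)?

generation 1: ###...####...#
generation 2: ##.....##.....
generation 3: #.............
generation 4: ..............
generation 5: ..............
position 2 holds .

.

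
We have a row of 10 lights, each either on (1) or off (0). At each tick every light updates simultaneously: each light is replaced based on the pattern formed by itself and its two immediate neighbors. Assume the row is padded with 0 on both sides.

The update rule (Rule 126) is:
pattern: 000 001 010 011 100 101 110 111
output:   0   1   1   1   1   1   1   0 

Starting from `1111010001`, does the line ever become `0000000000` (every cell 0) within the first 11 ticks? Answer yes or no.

no

1001111011
1111001111
1001111001
1111001111  (repeats tick 2; period 2)
tick 11: 1001111001
tick 11 is 1001111001, still not uniform 0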